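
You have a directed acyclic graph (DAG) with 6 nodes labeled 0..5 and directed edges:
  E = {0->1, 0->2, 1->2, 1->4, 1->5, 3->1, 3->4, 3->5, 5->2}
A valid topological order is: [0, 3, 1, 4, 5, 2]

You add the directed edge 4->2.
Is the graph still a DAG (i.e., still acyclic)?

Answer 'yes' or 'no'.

Answer: yes

Derivation:
Given toposort: [0, 3, 1, 4, 5, 2]
Position of 4: index 3; position of 2: index 5
New edge 4->2: forward
Forward edge: respects the existing order. Still a DAG, same toposort still valid.
Still a DAG? yes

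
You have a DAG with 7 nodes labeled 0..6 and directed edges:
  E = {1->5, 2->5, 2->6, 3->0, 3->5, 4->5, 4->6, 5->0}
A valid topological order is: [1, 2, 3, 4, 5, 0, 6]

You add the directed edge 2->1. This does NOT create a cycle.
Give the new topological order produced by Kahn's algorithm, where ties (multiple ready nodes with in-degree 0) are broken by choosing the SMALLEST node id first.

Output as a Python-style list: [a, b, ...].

Answer: [2, 1, 3, 4, 5, 0, 6]

Derivation:
Old toposort: [1, 2, 3, 4, 5, 0, 6]
Added edge: 2->1
Position of 2 (1) > position of 1 (0). Must reorder: 2 must now come before 1.
Run Kahn's algorithm (break ties by smallest node id):
  initial in-degrees: [2, 1, 0, 0, 0, 4, 2]
  ready (indeg=0): [2, 3, 4]
  pop 2: indeg[1]->0; indeg[5]->3; indeg[6]->1 | ready=[1, 3, 4] | order so far=[2]
  pop 1: indeg[5]->2 | ready=[3, 4] | order so far=[2, 1]
  pop 3: indeg[0]->1; indeg[5]->1 | ready=[4] | order so far=[2, 1, 3]
  pop 4: indeg[5]->0; indeg[6]->0 | ready=[5, 6] | order so far=[2, 1, 3, 4]
  pop 5: indeg[0]->0 | ready=[0, 6] | order so far=[2, 1, 3, 4, 5]
  pop 0: no out-edges | ready=[6] | order so far=[2, 1, 3, 4, 5, 0]
  pop 6: no out-edges | ready=[] | order so far=[2, 1, 3, 4, 5, 0, 6]
  Result: [2, 1, 3, 4, 5, 0, 6]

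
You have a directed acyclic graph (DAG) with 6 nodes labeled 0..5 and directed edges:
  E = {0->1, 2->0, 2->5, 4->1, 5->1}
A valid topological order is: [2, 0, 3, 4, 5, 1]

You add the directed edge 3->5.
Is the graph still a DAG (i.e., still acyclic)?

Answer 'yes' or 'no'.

Given toposort: [2, 0, 3, 4, 5, 1]
Position of 3: index 2; position of 5: index 4
New edge 3->5: forward
Forward edge: respects the existing order. Still a DAG, same toposort still valid.
Still a DAG? yes

Answer: yes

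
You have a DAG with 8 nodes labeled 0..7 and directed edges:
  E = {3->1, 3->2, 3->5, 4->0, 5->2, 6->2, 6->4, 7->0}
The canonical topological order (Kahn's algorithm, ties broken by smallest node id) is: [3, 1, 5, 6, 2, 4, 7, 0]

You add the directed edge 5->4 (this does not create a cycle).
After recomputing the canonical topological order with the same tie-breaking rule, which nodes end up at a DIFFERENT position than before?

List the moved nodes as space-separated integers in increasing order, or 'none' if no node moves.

Answer: none

Derivation:
Old toposort: [3, 1, 5, 6, 2, 4, 7, 0]
Added edge 5->4
Recompute Kahn (smallest-id tiebreak):
  initial in-degrees: [2, 1, 3, 0, 2, 1, 0, 0]
  ready (indeg=0): [3, 6, 7]
  pop 3: indeg[1]->0; indeg[2]->2; indeg[5]->0 | ready=[1, 5, 6, 7] | order so far=[3]
  pop 1: no out-edges | ready=[5, 6, 7] | order so far=[3, 1]
  pop 5: indeg[2]->1; indeg[4]->1 | ready=[6, 7] | order so far=[3, 1, 5]
  pop 6: indeg[2]->0; indeg[4]->0 | ready=[2, 4, 7] | order so far=[3, 1, 5, 6]
  pop 2: no out-edges | ready=[4, 7] | order so far=[3, 1, 5, 6, 2]
  pop 4: indeg[0]->1 | ready=[7] | order so far=[3, 1, 5, 6, 2, 4]
  pop 7: indeg[0]->0 | ready=[0] | order so far=[3, 1, 5, 6, 2, 4, 7]
  pop 0: no out-edges | ready=[] | order so far=[3, 1, 5, 6, 2, 4, 7, 0]
New canonical toposort: [3, 1, 5, 6, 2, 4, 7, 0]
Compare positions:
  Node 0: index 7 -> 7 (same)
  Node 1: index 1 -> 1 (same)
  Node 2: index 4 -> 4 (same)
  Node 3: index 0 -> 0 (same)
  Node 4: index 5 -> 5 (same)
  Node 5: index 2 -> 2 (same)
  Node 6: index 3 -> 3 (same)
  Node 7: index 6 -> 6 (same)
Nodes that changed position: none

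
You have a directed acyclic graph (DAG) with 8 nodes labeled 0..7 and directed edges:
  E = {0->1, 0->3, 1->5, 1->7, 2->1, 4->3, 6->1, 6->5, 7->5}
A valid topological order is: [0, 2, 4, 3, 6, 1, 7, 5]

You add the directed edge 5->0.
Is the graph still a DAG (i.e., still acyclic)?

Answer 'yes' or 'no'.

Given toposort: [0, 2, 4, 3, 6, 1, 7, 5]
Position of 5: index 7; position of 0: index 0
New edge 5->0: backward (u after v in old order)
Backward edge: old toposort is now invalid. Check if this creates a cycle.
Does 0 already reach 5? Reachable from 0: [0, 1, 3, 5, 7]. YES -> cycle!
Still a DAG? no

Answer: no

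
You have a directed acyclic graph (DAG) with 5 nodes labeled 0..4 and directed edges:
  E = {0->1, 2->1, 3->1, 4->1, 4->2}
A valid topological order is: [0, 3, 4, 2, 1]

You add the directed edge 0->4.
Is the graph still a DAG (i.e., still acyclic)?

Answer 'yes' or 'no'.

Answer: yes

Derivation:
Given toposort: [0, 3, 4, 2, 1]
Position of 0: index 0; position of 4: index 2
New edge 0->4: forward
Forward edge: respects the existing order. Still a DAG, same toposort still valid.
Still a DAG? yes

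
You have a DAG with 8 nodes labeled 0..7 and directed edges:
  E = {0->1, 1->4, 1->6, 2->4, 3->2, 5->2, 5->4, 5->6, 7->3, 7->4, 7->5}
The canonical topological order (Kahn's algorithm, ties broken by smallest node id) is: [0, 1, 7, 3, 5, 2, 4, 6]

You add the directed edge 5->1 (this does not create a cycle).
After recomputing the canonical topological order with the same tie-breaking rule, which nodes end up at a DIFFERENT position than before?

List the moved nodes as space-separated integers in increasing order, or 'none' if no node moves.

Answer: 1 3 5 7

Derivation:
Old toposort: [0, 1, 7, 3, 5, 2, 4, 6]
Added edge 5->1
Recompute Kahn (smallest-id tiebreak):
  initial in-degrees: [0, 2, 2, 1, 4, 1, 2, 0]
  ready (indeg=0): [0, 7]
  pop 0: indeg[1]->1 | ready=[7] | order so far=[0]
  pop 7: indeg[3]->0; indeg[4]->3; indeg[5]->0 | ready=[3, 5] | order so far=[0, 7]
  pop 3: indeg[2]->1 | ready=[5] | order so far=[0, 7, 3]
  pop 5: indeg[1]->0; indeg[2]->0; indeg[4]->2; indeg[6]->1 | ready=[1, 2] | order so far=[0, 7, 3, 5]
  pop 1: indeg[4]->1; indeg[6]->0 | ready=[2, 6] | order so far=[0, 7, 3, 5, 1]
  pop 2: indeg[4]->0 | ready=[4, 6] | order so far=[0, 7, 3, 5, 1, 2]
  pop 4: no out-edges | ready=[6] | order so far=[0, 7, 3, 5, 1, 2, 4]
  pop 6: no out-edges | ready=[] | order so far=[0, 7, 3, 5, 1, 2, 4, 6]
New canonical toposort: [0, 7, 3, 5, 1, 2, 4, 6]
Compare positions:
  Node 0: index 0 -> 0 (same)
  Node 1: index 1 -> 4 (moved)
  Node 2: index 5 -> 5 (same)
  Node 3: index 3 -> 2 (moved)
  Node 4: index 6 -> 6 (same)
  Node 5: index 4 -> 3 (moved)
  Node 6: index 7 -> 7 (same)
  Node 7: index 2 -> 1 (moved)
Nodes that changed position: 1 3 5 7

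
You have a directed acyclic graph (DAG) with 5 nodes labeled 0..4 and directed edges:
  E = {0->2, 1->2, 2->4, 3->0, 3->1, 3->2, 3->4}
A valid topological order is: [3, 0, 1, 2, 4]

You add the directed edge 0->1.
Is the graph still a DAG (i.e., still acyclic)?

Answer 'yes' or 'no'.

Given toposort: [3, 0, 1, 2, 4]
Position of 0: index 1; position of 1: index 2
New edge 0->1: forward
Forward edge: respects the existing order. Still a DAG, same toposort still valid.
Still a DAG? yes

Answer: yes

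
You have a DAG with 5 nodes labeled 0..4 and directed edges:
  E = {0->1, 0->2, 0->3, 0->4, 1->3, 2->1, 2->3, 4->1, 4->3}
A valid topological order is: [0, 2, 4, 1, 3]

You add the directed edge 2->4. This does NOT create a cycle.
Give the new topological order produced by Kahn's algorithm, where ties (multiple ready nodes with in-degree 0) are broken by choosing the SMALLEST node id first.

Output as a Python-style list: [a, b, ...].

Old toposort: [0, 2, 4, 1, 3]
Added edge: 2->4
Position of 2 (1) < position of 4 (2). Old order still valid.
Run Kahn's algorithm (break ties by smallest node id):
  initial in-degrees: [0, 3, 1, 4, 2]
  ready (indeg=0): [0]
  pop 0: indeg[1]->2; indeg[2]->0; indeg[3]->3; indeg[4]->1 | ready=[2] | order so far=[0]
  pop 2: indeg[1]->1; indeg[3]->2; indeg[4]->0 | ready=[4] | order so far=[0, 2]
  pop 4: indeg[1]->0; indeg[3]->1 | ready=[1] | order so far=[0, 2, 4]
  pop 1: indeg[3]->0 | ready=[3] | order so far=[0, 2, 4, 1]
  pop 3: no out-edges | ready=[] | order so far=[0, 2, 4, 1, 3]
  Result: [0, 2, 4, 1, 3]

Answer: [0, 2, 4, 1, 3]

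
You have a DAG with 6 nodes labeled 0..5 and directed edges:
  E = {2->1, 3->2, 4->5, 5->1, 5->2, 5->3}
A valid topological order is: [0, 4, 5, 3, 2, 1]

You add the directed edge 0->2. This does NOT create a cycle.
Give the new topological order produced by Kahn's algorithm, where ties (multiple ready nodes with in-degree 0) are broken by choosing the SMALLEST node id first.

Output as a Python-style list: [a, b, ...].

Answer: [0, 4, 5, 3, 2, 1]

Derivation:
Old toposort: [0, 4, 5, 3, 2, 1]
Added edge: 0->2
Position of 0 (0) < position of 2 (4). Old order still valid.
Run Kahn's algorithm (break ties by smallest node id):
  initial in-degrees: [0, 2, 3, 1, 0, 1]
  ready (indeg=0): [0, 4]
  pop 0: indeg[2]->2 | ready=[4] | order so far=[0]
  pop 4: indeg[5]->0 | ready=[5] | order so far=[0, 4]
  pop 5: indeg[1]->1; indeg[2]->1; indeg[3]->0 | ready=[3] | order so far=[0, 4, 5]
  pop 3: indeg[2]->0 | ready=[2] | order so far=[0, 4, 5, 3]
  pop 2: indeg[1]->0 | ready=[1] | order so far=[0, 4, 5, 3, 2]
  pop 1: no out-edges | ready=[] | order so far=[0, 4, 5, 3, 2, 1]
  Result: [0, 4, 5, 3, 2, 1]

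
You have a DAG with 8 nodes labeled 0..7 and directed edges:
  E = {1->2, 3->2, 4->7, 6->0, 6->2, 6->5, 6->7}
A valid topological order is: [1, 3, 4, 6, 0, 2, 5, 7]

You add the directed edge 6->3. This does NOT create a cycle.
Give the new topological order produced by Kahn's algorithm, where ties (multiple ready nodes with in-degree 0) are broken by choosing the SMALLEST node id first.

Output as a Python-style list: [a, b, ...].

Old toposort: [1, 3, 4, 6, 0, 2, 5, 7]
Added edge: 6->3
Position of 6 (3) > position of 3 (1). Must reorder: 6 must now come before 3.
Run Kahn's algorithm (break ties by smallest node id):
  initial in-degrees: [1, 0, 3, 1, 0, 1, 0, 2]
  ready (indeg=0): [1, 4, 6]
  pop 1: indeg[2]->2 | ready=[4, 6] | order so far=[1]
  pop 4: indeg[7]->1 | ready=[6] | order so far=[1, 4]
  pop 6: indeg[0]->0; indeg[2]->1; indeg[3]->0; indeg[5]->0; indeg[7]->0 | ready=[0, 3, 5, 7] | order so far=[1, 4, 6]
  pop 0: no out-edges | ready=[3, 5, 7] | order so far=[1, 4, 6, 0]
  pop 3: indeg[2]->0 | ready=[2, 5, 7] | order so far=[1, 4, 6, 0, 3]
  pop 2: no out-edges | ready=[5, 7] | order so far=[1, 4, 6, 0, 3, 2]
  pop 5: no out-edges | ready=[7] | order so far=[1, 4, 6, 0, 3, 2, 5]
  pop 7: no out-edges | ready=[] | order so far=[1, 4, 6, 0, 3, 2, 5, 7]
  Result: [1, 4, 6, 0, 3, 2, 5, 7]

Answer: [1, 4, 6, 0, 3, 2, 5, 7]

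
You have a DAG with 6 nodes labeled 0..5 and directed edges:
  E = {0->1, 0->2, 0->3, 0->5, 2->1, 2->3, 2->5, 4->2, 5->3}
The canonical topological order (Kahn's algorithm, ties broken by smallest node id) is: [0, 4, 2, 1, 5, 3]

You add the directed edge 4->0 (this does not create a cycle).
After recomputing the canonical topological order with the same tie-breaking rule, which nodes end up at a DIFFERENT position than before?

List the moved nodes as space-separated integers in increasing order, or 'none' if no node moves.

Answer: 0 4

Derivation:
Old toposort: [0, 4, 2, 1, 5, 3]
Added edge 4->0
Recompute Kahn (smallest-id tiebreak):
  initial in-degrees: [1, 2, 2, 3, 0, 2]
  ready (indeg=0): [4]
  pop 4: indeg[0]->0; indeg[2]->1 | ready=[0] | order so far=[4]
  pop 0: indeg[1]->1; indeg[2]->0; indeg[3]->2; indeg[5]->1 | ready=[2] | order so far=[4, 0]
  pop 2: indeg[1]->0; indeg[3]->1; indeg[5]->0 | ready=[1, 5] | order so far=[4, 0, 2]
  pop 1: no out-edges | ready=[5] | order so far=[4, 0, 2, 1]
  pop 5: indeg[3]->0 | ready=[3] | order so far=[4, 0, 2, 1, 5]
  pop 3: no out-edges | ready=[] | order so far=[4, 0, 2, 1, 5, 3]
New canonical toposort: [4, 0, 2, 1, 5, 3]
Compare positions:
  Node 0: index 0 -> 1 (moved)
  Node 1: index 3 -> 3 (same)
  Node 2: index 2 -> 2 (same)
  Node 3: index 5 -> 5 (same)
  Node 4: index 1 -> 0 (moved)
  Node 5: index 4 -> 4 (same)
Nodes that changed position: 0 4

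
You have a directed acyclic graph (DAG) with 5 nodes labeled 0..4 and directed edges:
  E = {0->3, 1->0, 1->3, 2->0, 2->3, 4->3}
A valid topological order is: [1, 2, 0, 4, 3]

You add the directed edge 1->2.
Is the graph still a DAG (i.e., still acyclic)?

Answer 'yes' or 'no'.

Answer: yes

Derivation:
Given toposort: [1, 2, 0, 4, 3]
Position of 1: index 0; position of 2: index 1
New edge 1->2: forward
Forward edge: respects the existing order. Still a DAG, same toposort still valid.
Still a DAG? yes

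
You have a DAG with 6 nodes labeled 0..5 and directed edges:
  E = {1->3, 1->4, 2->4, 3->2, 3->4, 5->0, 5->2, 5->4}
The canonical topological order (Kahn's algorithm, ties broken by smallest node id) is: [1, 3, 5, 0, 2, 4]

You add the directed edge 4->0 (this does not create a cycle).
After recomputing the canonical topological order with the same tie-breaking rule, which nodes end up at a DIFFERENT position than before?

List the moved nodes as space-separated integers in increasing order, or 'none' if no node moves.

Old toposort: [1, 3, 5, 0, 2, 4]
Added edge 4->0
Recompute Kahn (smallest-id tiebreak):
  initial in-degrees: [2, 0, 2, 1, 4, 0]
  ready (indeg=0): [1, 5]
  pop 1: indeg[3]->0; indeg[4]->3 | ready=[3, 5] | order so far=[1]
  pop 3: indeg[2]->1; indeg[4]->2 | ready=[5] | order so far=[1, 3]
  pop 5: indeg[0]->1; indeg[2]->0; indeg[4]->1 | ready=[2] | order so far=[1, 3, 5]
  pop 2: indeg[4]->0 | ready=[4] | order so far=[1, 3, 5, 2]
  pop 4: indeg[0]->0 | ready=[0] | order so far=[1, 3, 5, 2, 4]
  pop 0: no out-edges | ready=[] | order so far=[1, 3, 5, 2, 4, 0]
New canonical toposort: [1, 3, 5, 2, 4, 0]
Compare positions:
  Node 0: index 3 -> 5 (moved)
  Node 1: index 0 -> 0 (same)
  Node 2: index 4 -> 3 (moved)
  Node 3: index 1 -> 1 (same)
  Node 4: index 5 -> 4 (moved)
  Node 5: index 2 -> 2 (same)
Nodes that changed position: 0 2 4

Answer: 0 2 4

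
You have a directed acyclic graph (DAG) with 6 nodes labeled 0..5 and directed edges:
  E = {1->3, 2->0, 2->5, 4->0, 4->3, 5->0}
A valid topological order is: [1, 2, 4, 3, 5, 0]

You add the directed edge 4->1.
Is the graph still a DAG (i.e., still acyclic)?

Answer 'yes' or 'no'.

Answer: yes

Derivation:
Given toposort: [1, 2, 4, 3, 5, 0]
Position of 4: index 2; position of 1: index 0
New edge 4->1: backward (u after v in old order)
Backward edge: old toposort is now invalid. Check if this creates a cycle.
Does 1 already reach 4? Reachable from 1: [1, 3]. NO -> still a DAG (reorder needed).
Still a DAG? yes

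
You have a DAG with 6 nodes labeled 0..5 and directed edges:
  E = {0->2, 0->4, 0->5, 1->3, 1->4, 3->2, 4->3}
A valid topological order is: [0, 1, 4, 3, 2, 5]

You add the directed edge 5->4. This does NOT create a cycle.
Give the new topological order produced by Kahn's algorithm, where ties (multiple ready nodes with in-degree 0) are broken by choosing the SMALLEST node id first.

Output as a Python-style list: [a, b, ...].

Old toposort: [0, 1, 4, 3, 2, 5]
Added edge: 5->4
Position of 5 (5) > position of 4 (2). Must reorder: 5 must now come before 4.
Run Kahn's algorithm (break ties by smallest node id):
  initial in-degrees: [0, 0, 2, 2, 3, 1]
  ready (indeg=0): [0, 1]
  pop 0: indeg[2]->1; indeg[4]->2; indeg[5]->0 | ready=[1, 5] | order so far=[0]
  pop 1: indeg[3]->1; indeg[4]->1 | ready=[5] | order so far=[0, 1]
  pop 5: indeg[4]->0 | ready=[4] | order so far=[0, 1, 5]
  pop 4: indeg[3]->0 | ready=[3] | order so far=[0, 1, 5, 4]
  pop 3: indeg[2]->0 | ready=[2] | order so far=[0, 1, 5, 4, 3]
  pop 2: no out-edges | ready=[] | order so far=[0, 1, 5, 4, 3, 2]
  Result: [0, 1, 5, 4, 3, 2]

Answer: [0, 1, 5, 4, 3, 2]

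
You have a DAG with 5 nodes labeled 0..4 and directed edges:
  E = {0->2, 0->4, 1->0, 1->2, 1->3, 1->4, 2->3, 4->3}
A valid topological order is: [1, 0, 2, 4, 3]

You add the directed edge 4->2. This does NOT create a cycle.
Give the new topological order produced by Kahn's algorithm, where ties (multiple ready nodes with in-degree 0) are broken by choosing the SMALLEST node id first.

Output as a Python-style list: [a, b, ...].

Old toposort: [1, 0, 2, 4, 3]
Added edge: 4->2
Position of 4 (3) > position of 2 (2). Must reorder: 4 must now come before 2.
Run Kahn's algorithm (break ties by smallest node id):
  initial in-degrees: [1, 0, 3, 3, 2]
  ready (indeg=0): [1]
  pop 1: indeg[0]->0; indeg[2]->2; indeg[3]->2; indeg[4]->1 | ready=[0] | order so far=[1]
  pop 0: indeg[2]->1; indeg[4]->0 | ready=[4] | order so far=[1, 0]
  pop 4: indeg[2]->0; indeg[3]->1 | ready=[2] | order so far=[1, 0, 4]
  pop 2: indeg[3]->0 | ready=[3] | order so far=[1, 0, 4, 2]
  pop 3: no out-edges | ready=[] | order so far=[1, 0, 4, 2, 3]
  Result: [1, 0, 4, 2, 3]

Answer: [1, 0, 4, 2, 3]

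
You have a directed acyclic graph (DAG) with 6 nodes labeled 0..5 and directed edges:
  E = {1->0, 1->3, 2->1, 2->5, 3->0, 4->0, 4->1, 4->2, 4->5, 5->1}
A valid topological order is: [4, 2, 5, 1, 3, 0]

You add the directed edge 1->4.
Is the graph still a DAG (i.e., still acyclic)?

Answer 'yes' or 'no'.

Answer: no

Derivation:
Given toposort: [4, 2, 5, 1, 3, 0]
Position of 1: index 3; position of 4: index 0
New edge 1->4: backward (u after v in old order)
Backward edge: old toposort is now invalid. Check if this creates a cycle.
Does 4 already reach 1? Reachable from 4: [0, 1, 2, 3, 4, 5]. YES -> cycle!
Still a DAG? no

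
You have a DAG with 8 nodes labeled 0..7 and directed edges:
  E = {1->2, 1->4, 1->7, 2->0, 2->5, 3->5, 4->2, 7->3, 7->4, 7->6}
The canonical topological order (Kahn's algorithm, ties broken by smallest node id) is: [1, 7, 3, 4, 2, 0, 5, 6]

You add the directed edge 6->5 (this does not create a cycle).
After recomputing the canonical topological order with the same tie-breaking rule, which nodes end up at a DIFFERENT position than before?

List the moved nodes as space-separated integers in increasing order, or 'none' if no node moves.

Old toposort: [1, 7, 3, 4, 2, 0, 5, 6]
Added edge 6->5
Recompute Kahn (smallest-id tiebreak):
  initial in-degrees: [1, 0, 2, 1, 2, 3, 1, 1]
  ready (indeg=0): [1]
  pop 1: indeg[2]->1; indeg[4]->1; indeg[7]->0 | ready=[7] | order so far=[1]
  pop 7: indeg[3]->0; indeg[4]->0; indeg[6]->0 | ready=[3, 4, 6] | order so far=[1, 7]
  pop 3: indeg[5]->2 | ready=[4, 6] | order so far=[1, 7, 3]
  pop 4: indeg[2]->0 | ready=[2, 6] | order so far=[1, 7, 3, 4]
  pop 2: indeg[0]->0; indeg[5]->1 | ready=[0, 6] | order so far=[1, 7, 3, 4, 2]
  pop 0: no out-edges | ready=[6] | order so far=[1, 7, 3, 4, 2, 0]
  pop 6: indeg[5]->0 | ready=[5] | order so far=[1, 7, 3, 4, 2, 0, 6]
  pop 5: no out-edges | ready=[] | order so far=[1, 7, 3, 4, 2, 0, 6, 5]
New canonical toposort: [1, 7, 3, 4, 2, 0, 6, 5]
Compare positions:
  Node 0: index 5 -> 5 (same)
  Node 1: index 0 -> 0 (same)
  Node 2: index 4 -> 4 (same)
  Node 3: index 2 -> 2 (same)
  Node 4: index 3 -> 3 (same)
  Node 5: index 6 -> 7 (moved)
  Node 6: index 7 -> 6 (moved)
  Node 7: index 1 -> 1 (same)
Nodes that changed position: 5 6

Answer: 5 6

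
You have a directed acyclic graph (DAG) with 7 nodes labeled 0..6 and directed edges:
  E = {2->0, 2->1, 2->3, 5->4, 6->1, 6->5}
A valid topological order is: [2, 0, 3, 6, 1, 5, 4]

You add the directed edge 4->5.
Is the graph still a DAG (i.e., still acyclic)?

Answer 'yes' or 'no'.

Given toposort: [2, 0, 3, 6, 1, 5, 4]
Position of 4: index 6; position of 5: index 5
New edge 4->5: backward (u after v in old order)
Backward edge: old toposort is now invalid. Check if this creates a cycle.
Does 5 already reach 4? Reachable from 5: [4, 5]. YES -> cycle!
Still a DAG? no

Answer: no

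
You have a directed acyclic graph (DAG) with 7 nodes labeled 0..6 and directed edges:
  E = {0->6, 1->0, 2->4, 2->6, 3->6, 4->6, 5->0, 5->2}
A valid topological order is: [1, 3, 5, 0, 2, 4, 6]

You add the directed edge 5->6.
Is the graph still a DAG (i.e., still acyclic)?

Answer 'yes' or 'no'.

Given toposort: [1, 3, 5, 0, 2, 4, 6]
Position of 5: index 2; position of 6: index 6
New edge 5->6: forward
Forward edge: respects the existing order. Still a DAG, same toposort still valid.
Still a DAG? yes

Answer: yes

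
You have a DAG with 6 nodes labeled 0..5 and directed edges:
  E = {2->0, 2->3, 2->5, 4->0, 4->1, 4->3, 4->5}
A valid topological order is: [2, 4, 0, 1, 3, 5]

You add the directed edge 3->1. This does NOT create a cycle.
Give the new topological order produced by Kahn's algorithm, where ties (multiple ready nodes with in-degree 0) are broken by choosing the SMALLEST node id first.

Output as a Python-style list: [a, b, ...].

Answer: [2, 4, 0, 3, 1, 5]

Derivation:
Old toposort: [2, 4, 0, 1, 3, 5]
Added edge: 3->1
Position of 3 (4) > position of 1 (3). Must reorder: 3 must now come before 1.
Run Kahn's algorithm (break ties by smallest node id):
  initial in-degrees: [2, 2, 0, 2, 0, 2]
  ready (indeg=0): [2, 4]
  pop 2: indeg[0]->1; indeg[3]->1; indeg[5]->1 | ready=[4] | order so far=[2]
  pop 4: indeg[0]->0; indeg[1]->1; indeg[3]->0; indeg[5]->0 | ready=[0, 3, 5] | order so far=[2, 4]
  pop 0: no out-edges | ready=[3, 5] | order so far=[2, 4, 0]
  pop 3: indeg[1]->0 | ready=[1, 5] | order so far=[2, 4, 0, 3]
  pop 1: no out-edges | ready=[5] | order so far=[2, 4, 0, 3, 1]
  pop 5: no out-edges | ready=[] | order so far=[2, 4, 0, 3, 1, 5]
  Result: [2, 4, 0, 3, 1, 5]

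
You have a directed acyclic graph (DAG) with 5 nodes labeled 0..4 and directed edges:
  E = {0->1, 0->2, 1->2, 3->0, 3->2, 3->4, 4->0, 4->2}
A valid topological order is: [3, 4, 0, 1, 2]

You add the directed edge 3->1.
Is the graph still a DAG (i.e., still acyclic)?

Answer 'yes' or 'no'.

Answer: yes

Derivation:
Given toposort: [3, 4, 0, 1, 2]
Position of 3: index 0; position of 1: index 3
New edge 3->1: forward
Forward edge: respects the existing order. Still a DAG, same toposort still valid.
Still a DAG? yes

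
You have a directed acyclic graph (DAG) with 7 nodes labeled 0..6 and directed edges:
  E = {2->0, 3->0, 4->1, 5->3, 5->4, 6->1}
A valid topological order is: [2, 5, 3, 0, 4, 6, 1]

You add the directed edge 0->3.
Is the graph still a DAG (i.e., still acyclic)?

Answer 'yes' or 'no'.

Answer: no

Derivation:
Given toposort: [2, 5, 3, 0, 4, 6, 1]
Position of 0: index 3; position of 3: index 2
New edge 0->3: backward (u after v in old order)
Backward edge: old toposort is now invalid. Check if this creates a cycle.
Does 3 already reach 0? Reachable from 3: [0, 3]. YES -> cycle!
Still a DAG? no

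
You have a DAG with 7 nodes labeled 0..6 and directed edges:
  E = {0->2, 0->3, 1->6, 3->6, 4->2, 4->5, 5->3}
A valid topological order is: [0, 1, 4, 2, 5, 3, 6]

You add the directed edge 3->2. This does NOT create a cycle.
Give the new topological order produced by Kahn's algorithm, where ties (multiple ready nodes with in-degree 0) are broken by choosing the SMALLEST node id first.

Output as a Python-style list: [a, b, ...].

Old toposort: [0, 1, 4, 2, 5, 3, 6]
Added edge: 3->2
Position of 3 (5) > position of 2 (3). Must reorder: 3 must now come before 2.
Run Kahn's algorithm (break ties by smallest node id):
  initial in-degrees: [0, 0, 3, 2, 0, 1, 2]
  ready (indeg=0): [0, 1, 4]
  pop 0: indeg[2]->2; indeg[3]->1 | ready=[1, 4] | order so far=[0]
  pop 1: indeg[6]->1 | ready=[4] | order so far=[0, 1]
  pop 4: indeg[2]->1; indeg[5]->0 | ready=[5] | order so far=[0, 1, 4]
  pop 5: indeg[3]->0 | ready=[3] | order so far=[0, 1, 4, 5]
  pop 3: indeg[2]->0; indeg[6]->0 | ready=[2, 6] | order so far=[0, 1, 4, 5, 3]
  pop 2: no out-edges | ready=[6] | order so far=[0, 1, 4, 5, 3, 2]
  pop 6: no out-edges | ready=[] | order so far=[0, 1, 4, 5, 3, 2, 6]
  Result: [0, 1, 4, 5, 3, 2, 6]

Answer: [0, 1, 4, 5, 3, 2, 6]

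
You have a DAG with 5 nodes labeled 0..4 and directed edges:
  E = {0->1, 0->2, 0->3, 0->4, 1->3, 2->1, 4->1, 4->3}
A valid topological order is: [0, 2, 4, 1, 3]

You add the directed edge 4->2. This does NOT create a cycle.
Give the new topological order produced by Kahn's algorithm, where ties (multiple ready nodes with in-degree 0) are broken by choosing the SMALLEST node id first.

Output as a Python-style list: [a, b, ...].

Old toposort: [0, 2, 4, 1, 3]
Added edge: 4->2
Position of 4 (2) > position of 2 (1). Must reorder: 4 must now come before 2.
Run Kahn's algorithm (break ties by smallest node id):
  initial in-degrees: [0, 3, 2, 3, 1]
  ready (indeg=0): [0]
  pop 0: indeg[1]->2; indeg[2]->1; indeg[3]->2; indeg[4]->0 | ready=[4] | order so far=[0]
  pop 4: indeg[1]->1; indeg[2]->0; indeg[3]->1 | ready=[2] | order so far=[0, 4]
  pop 2: indeg[1]->0 | ready=[1] | order so far=[0, 4, 2]
  pop 1: indeg[3]->0 | ready=[3] | order so far=[0, 4, 2, 1]
  pop 3: no out-edges | ready=[] | order so far=[0, 4, 2, 1, 3]
  Result: [0, 4, 2, 1, 3]

Answer: [0, 4, 2, 1, 3]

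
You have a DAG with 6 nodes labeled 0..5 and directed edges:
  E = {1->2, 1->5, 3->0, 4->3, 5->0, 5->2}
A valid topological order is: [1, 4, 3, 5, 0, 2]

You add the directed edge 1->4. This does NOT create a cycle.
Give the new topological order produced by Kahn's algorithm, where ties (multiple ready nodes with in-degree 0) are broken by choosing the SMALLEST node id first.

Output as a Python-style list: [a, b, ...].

Old toposort: [1, 4, 3, 5, 0, 2]
Added edge: 1->4
Position of 1 (0) < position of 4 (1). Old order still valid.
Run Kahn's algorithm (break ties by smallest node id):
  initial in-degrees: [2, 0, 2, 1, 1, 1]
  ready (indeg=0): [1]
  pop 1: indeg[2]->1; indeg[4]->0; indeg[5]->0 | ready=[4, 5] | order so far=[1]
  pop 4: indeg[3]->0 | ready=[3, 5] | order so far=[1, 4]
  pop 3: indeg[0]->1 | ready=[5] | order so far=[1, 4, 3]
  pop 5: indeg[0]->0; indeg[2]->0 | ready=[0, 2] | order so far=[1, 4, 3, 5]
  pop 0: no out-edges | ready=[2] | order so far=[1, 4, 3, 5, 0]
  pop 2: no out-edges | ready=[] | order so far=[1, 4, 3, 5, 0, 2]
  Result: [1, 4, 3, 5, 0, 2]

Answer: [1, 4, 3, 5, 0, 2]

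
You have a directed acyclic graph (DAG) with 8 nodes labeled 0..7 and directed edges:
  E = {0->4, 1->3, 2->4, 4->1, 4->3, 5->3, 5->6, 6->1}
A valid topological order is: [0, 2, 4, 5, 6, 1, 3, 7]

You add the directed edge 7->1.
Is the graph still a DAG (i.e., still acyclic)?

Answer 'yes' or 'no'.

Answer: yes

Derivation:
Given toposort: [0, 2, 4, 5, 6, 1, 3, 7]
Position of 7: index 7; position of 1: index 5
New edge 7->1: backward (u after v in old order)
Backward edge: old toposort is now invalid. Check if this creates a cycle.
Does 1 already reach 7? Reachable from 1: [1, 3]. NO -> still a DAG (reorder needed).
Still a DAG? yes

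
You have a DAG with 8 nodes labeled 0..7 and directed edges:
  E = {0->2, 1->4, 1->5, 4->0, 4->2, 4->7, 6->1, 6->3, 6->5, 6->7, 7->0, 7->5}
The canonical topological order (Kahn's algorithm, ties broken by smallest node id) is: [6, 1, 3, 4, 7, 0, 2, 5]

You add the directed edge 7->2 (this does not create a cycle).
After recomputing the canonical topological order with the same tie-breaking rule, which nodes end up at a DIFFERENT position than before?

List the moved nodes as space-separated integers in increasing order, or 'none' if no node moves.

Old toposort: [6, 1, 3, 4, 7, 0, 2, 5]
Added edge 7->2
Recompute Kahn (smallest-id tiebreak):
  initial in-degrees: [2, 1, 3, 1, 1, 3, 0, 2]
  ready (indeg=0): [6]
  pop 6: indeg[1]->0; indeg[3]->0; indeg[5]->2; indeg[7]->1 | ready=[1, 3] | order so far=[6]
  pop 1: indeg[4]->0; indeg[5]->1 | ready=[3, 4] | order so far=[6, 1]
  pop 3: no out-edges | ready=[4] | order so far=[6, 1, 3]
  pop 4: indeg[0]->1; indeg[2]->2; indeg[7]->0 | ready=[7] | order so far=[6, 1, 3, 4]
  pop 7: indeg[0]->0; indeg[2]->1; indeg[5]->0 | ready=[0, 5] | order so far=[6, 1, 3, 4, 7]
  pop 0: indeg[2]->0 | ready=[2, 5] | order so far=[6, 1, 3, 4, 7, 0]
  pop 2: no out-edges | ready=[5] | order so far=[6, 1, 3, 4, 7, 0, 2]
  pop 5: no out-edges | ready=[] | order so far=[6, 1, 3, 4, 7, 0, 2, 5]
New canonical toposort: [6, 1, 3, 4, 7, 0, 2, 5]
Compare positions:
  Node 0: index 5 -> 5 (same)
  Node 1: index 1 -> 1 (same)
  Node 2: index 6 -> 6 (same)
  Node 3: index 2 -> 2 (same)
  Node 4: index 3 -> 3 (same)
  Node 5: index 7 -> 7 (same)
  Node 6: index 0 -> 0 (same)
  Node 7: index 4 -> 4 (same)
Nodes that changed position: none

Answer: none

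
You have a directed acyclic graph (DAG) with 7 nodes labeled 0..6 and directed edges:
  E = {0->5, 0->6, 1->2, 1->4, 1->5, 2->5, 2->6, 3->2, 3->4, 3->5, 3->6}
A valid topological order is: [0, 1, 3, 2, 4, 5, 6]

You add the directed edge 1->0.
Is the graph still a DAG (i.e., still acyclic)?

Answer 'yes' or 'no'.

Given toposort: [0, 1, 3, 2, 4, 5, 6]
Position of 1: index 1; position of 0: index 0
New edge 1->0: backward (u after v in old order)
Backward edge: old toposort is now invalid. Check if this creates a cycle.
Does 0 already reach 1? Reachable from 0: [0, 5, 6]. NO -> still a DAG (reorder needed).
Still a DAG? yes

Answer: yes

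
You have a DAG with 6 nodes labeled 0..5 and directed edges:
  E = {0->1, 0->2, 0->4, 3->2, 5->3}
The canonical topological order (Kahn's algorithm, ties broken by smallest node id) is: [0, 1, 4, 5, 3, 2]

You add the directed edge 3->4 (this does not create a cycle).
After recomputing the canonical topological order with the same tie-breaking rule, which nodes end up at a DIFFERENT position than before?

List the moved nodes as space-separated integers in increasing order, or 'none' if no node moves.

Answer: 2 3 4 5

Derivation:
Old toposort: [0, 1, 4, 5, 3, 2]
Added edge 3->4
Recompute Kahn (smallest-id tiebreak):
  initial in-degrees: [0, 1, 2, 1, 2, 0]
  ready (indeg=0): [0, 5]
  pop 0: indeg[1]->0; indeg[2]->1; indeg[4]->1 | ready=[1, 5] | order so far=[0]
  pop 1: no out-edges | ready=[5] | order so far=[0, 1]
  pop 5: indeg[3]->0 | ready=[3] | order so far=[0, 1, 5]
  pop 3: indeg[2]->0; indeg[4]->0 | ready=[2, 4] | order so far=[0, 1, 5, 3]
  pop 2: no out-edges | ready=[4] | order so far=[0, 1, 5, 3, 2]
  pop 4: no out-edges | ready=[] | order so far=[0, 1, 5, 3, 2, 4]
New canonical toposort: [0, 1, 5, 3, 2, 4]
Compare positions:
  Node 0: index 0 -> 0 (same)
  Node 1: index 1 -> 1 (same)
  Node 2: index 5 -> 4 (moved)
  Node 3: index 4 -> 3 (moved)
  Node 4: index 2 -> 5 (moved)
  Node 5: index 3 -> 2 (moved)
Nodes that changed position: 2 3 4 5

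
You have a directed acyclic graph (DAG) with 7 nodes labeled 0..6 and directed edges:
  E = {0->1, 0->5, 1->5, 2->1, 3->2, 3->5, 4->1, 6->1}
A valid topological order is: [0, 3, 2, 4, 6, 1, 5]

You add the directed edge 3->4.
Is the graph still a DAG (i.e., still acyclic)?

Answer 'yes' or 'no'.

Given toposort: [0, 3, 2, 4, 6, 1, 5]
Position of 3: index 1; position of 4: index 3
New edge 3->4: forward
Forward edge: respects the existing order. Still a DAG, same toposort still valid.
Still a DAG? yes

Answer: yes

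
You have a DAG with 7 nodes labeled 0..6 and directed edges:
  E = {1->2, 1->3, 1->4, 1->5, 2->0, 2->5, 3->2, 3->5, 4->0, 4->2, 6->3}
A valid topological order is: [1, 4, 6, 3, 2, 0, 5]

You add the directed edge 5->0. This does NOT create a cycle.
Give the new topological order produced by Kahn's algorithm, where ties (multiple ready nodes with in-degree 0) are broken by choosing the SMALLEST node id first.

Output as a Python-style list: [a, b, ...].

Answer: [1, 4, 6, 3, 2, 5, 0]

Derivation:
Old toposort: [1, 4, 6, 3, 2, 0, 5]
Added edge: 5->0
Position of 5 (6) > position of 0 (5). Must reorder: 5 must now come before 0.
Run Kahn's algorithm (break ties by smallest node id):
  initial in-degrees: [3, 0, 3, 2, 1, 3, 0]
  ready (indeg=0): [1, 6]
  pop 1: indeg[2]->2; indeg[3]->1; indeg[4]->0; indeg[5]->2 | ready=[4, 6] | order so far=[1]
  pop 4: indeg[0]->2; indeg[2]->1 | ready=[6] | order so far=[1, 4]
  pop 6: indeg[3]->0 | ready=[3] | order so far=[1, 4, 6]
  pop 3: indeg[2]->0; indeg[5]->1 | ready=[2] | order so far=[1, 4, 6, 3]
  pop 2: indeg[0]->1; indeg[5]->0 | ready=[5] | order so far=[1, 4, 6, 3, 2]
  pop 5: indeg[0]->0 | ready=[0] | order so far=[1, 4, 6, 3, 2, 5]
  pop 0: no out-edges | ready=[] | order so far=[1, 4, 6, 3, 2, 5, 0]
  Result: [1, 4, 6, 3, 2, 5, 0]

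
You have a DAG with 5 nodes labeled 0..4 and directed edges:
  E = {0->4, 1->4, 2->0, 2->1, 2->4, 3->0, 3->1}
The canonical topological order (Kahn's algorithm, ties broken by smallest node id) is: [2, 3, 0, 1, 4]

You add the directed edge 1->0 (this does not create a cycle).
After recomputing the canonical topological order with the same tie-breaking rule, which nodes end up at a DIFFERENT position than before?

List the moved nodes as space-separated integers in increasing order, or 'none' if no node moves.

Answer: 0 1

Derivation:
Old toposort: [2, 3, 0, 1, 4]
Added edge 1->0
Recompute Kahn (smallest-id tiebreak):
  initial in-degrees: [3, 2, 0, 0, 3]
  ready (indeg=0): [2, 3]
  pop 2: indeg[0]->2; indeg[1]->1; indeg[4]->2 | ready=[3] | order so far=[2]
  pop 3: indeg[0]->1; indeg[1]->0 | ready=[1] | order so far=[2, 3]
  pop 1: indeg[0]->0; indeg[4]->1 | ready=[0] | order so far=[2, 3, 1]
  pop 0: indeg[4]->0 | ready=[4] | order so far=[2, 3, 1, 0]
  pop 4: no out-edges | ready=[] | order so far=[2, 3, 1, 0, 4]
New canonical toposort: [2, 3, 1, 0, 4]
Compare positions:
  Node 0: index 2 -> 3 (moved)
  Node 1: index 3 -> 2 (moved)
  Node 2: index 0 -> 0 (same)
  Node 3: index 1 -> 1 (same)
  Node 4: index 4 -> 4 (same)
Nodes that changed position: 0 1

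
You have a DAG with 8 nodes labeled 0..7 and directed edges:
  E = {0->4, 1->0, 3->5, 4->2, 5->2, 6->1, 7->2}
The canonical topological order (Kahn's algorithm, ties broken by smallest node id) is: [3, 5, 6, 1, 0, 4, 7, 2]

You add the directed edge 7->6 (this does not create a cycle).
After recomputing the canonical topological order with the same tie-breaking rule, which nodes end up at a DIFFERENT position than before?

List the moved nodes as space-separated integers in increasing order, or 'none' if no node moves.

Old toposort: [3, 5, 6, 1, 0, 4, 7, 2]
Added edge 7->6
Recompute Kahn (smallest-id tiebreak):
  initial in-degrees: [1, 1, 3, 0, 1, 1, 1, 0]
  ready (indeg=0): [3, 7]
  pop 3: indeg[5]->0 | ready=[5, 7] | order so far=[3]
  pop 5: indeg[2]->2 | ready=[7] | order so far=[3, 5]
  pop 7: indeg[2]->1; indeg[6]->0 | ready=[6] | order so far=[3, 5, 7]
  pop 6: indeg[1]->0 | ready=[1] | order so far=[3, 5, 7, 6]
  pop 1: indeg[0]->0 | ready=[0] | order so far=[3, 5, 7, 6, 1]
  pop 0: indeg[4]->0 | ready=[4] | order so far=[3, 5, 7, 6, 1, 0]
  pop 4: indeg[2]->0 | ready=[2] | order so far=[3, 5, 7, 6, 1, 0, 4]
  pop 2: no out-edges | ready=[] | order so far=[3, 5, 7, 6, 1, 0, 4, 2]
New canonical toposort: [3, 5, 7, 6, 1, 0, 4, 2]
Compare positions:
  Node 0: index 4 -> 5 (moved)
  Node 1: index 3 -> 4 (moved)
  Node 2: index 7 -> 7 (same)
  Node 3: index 0 -> 0 (same)
  Node 4: index 5 -> 6 (moved)
  Node 5: index 1 -> 1 (same)
  Node 6: index 2 -> 3 (moved)
  Node 7: index 6 -> 2 (moved)
Nodes that changed position: 0 1 4 6 7

Answer: 0 1 4 6 7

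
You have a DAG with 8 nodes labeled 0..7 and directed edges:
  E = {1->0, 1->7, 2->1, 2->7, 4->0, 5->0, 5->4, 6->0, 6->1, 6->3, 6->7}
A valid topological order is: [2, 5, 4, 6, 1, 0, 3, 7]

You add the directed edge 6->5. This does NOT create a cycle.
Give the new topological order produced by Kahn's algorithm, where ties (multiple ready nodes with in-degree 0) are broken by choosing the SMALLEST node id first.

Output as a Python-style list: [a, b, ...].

Answer: [2, 6, 1, 3, 5, 4, 0, 7]

Derivation:
Old toposort: [2, 5, 4, 6, 1, 0, 3, 7]
Added edge: 6->5
Position of 6 (3) > position of 5 (1). Must reorder: 6 must now come before 5.
Run Kahn's algorithm (break ties by smallest node id):
  initial in-degrees: [4, 2, 0, 1, 1, 1, 0, 3]
  ready (indeg=0): [2, 6]
  pop 2: indeg[1]->1; indeg[7]->2 | ready=[6] | order so far=[2]
  pop 6: indeg[0]->3; indeg[1]->0; indeg[3]->0; indeg[5]->0; indeg[7]->1 | ready=[1, 3, 5] | order so far=[2, 6]
  pop 1: indeg[0]->2; indeg[7]->0 | ready=[3, 5, 7] | order so far=[2, 6, 1]
  pop 3: no out-edges | ready=[5, 7] | order so far=[2, 6, 1, 3]
  pop 5: indeg[0]->1; indeg[4]->0 | ready=[4, 7] | order so far=[2, 6, 1, 3, 5]
  pop 4: indeg[0]->0 | ready=[0, 7] | order so far=[2, 6, 1, 3, 5, 4]
  pop 0: no out-edges | ready=[7] | order so far=[2, 6, 1, 3, 5, 4, 0]
  pop 7: no out-edges | ready=[] | order so far=[2, 6, 1, 3, 5, 4, 0, 7]
  Result: [2, 6, 1, 3, 5, 4, 0, 7]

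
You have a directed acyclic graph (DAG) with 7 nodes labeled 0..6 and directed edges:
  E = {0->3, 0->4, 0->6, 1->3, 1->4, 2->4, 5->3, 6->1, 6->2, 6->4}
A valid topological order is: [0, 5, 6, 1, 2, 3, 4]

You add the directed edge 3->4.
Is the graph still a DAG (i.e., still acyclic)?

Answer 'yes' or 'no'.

Answer: yes

Derivation:
Given toposort: [0, 5, 6, 1, 2, 3, 4]
Position of 3: index 5; position of 4: index 6
New edge 3->4: forward
Forward edge: respects the existing order. Still a DAG, same toposort still valid.
Still a DAG? yes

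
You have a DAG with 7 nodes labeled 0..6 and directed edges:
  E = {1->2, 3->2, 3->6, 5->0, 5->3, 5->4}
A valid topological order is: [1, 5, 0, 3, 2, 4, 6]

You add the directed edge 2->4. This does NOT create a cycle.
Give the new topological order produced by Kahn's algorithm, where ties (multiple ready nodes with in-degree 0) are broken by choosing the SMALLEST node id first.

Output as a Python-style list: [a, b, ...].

Answer: [1, 5, 0, 3, 2, 4, 6]

Derivation:
Old toposort: [1, 5, 0, 3, 2, 4, 6]
Added edge: 2->4
Position of 2 (4) < position of 4 (5). Old order still valid.
Run Kahn's algorithm (break ties by smallest node id):
  initial in-degrees: [1, 0, 2, 1, 2, 0, 1]
  ready (indeg=0): [1, 5]
  pop 1: indeg[2]->1 | ready=[5] | order so far=[1]
  pop 5: indeg[0]->0; indeg[3]->0; indeg[4]->1 | ready=[0, 3] | order so far=[1, 5]
  pop 0: no out-edges | ready=[3] | order so far=[1, 5, 0]
  pop 3: indeg[2]->0; indeg[6]->0 | ready=[2, 6] | order so far=[1, 5, 0, 3]
  pop 2: indeg[4]->0 | ready=[4, 6] | order so far=[1, 5, 0, 3, 2]
  pop 4: no out-edges | ready=[6] | order so far=[1, 5, 0, 3, 2, 4]
  pop 6: no out-edges | ready=[] | order so far=[1, 5, 0, 3, 2, 4, 6]
  Result: [1, 5, 0, 3, 2, 4, 6]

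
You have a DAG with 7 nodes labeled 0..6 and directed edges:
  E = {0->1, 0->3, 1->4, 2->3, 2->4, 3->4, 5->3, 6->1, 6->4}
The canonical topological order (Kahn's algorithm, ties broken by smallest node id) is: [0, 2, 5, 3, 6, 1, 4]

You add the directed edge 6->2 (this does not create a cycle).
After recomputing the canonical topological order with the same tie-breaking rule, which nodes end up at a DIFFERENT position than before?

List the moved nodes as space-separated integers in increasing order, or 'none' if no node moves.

Old toposort: [0, 2, 5, 3, 6, 1, 4]
Added edge 6->2
Recompute Kahn (smallest-id tiebreak):
  initial in-degrees: [0, 2, 1, 3, 4, 0, 0]
  ready (indeg=0): [0, 5, 6]
  pop 0: indeg[1]->1; indeg[3]->2 | ready=[5, 6] | order so far=[0]
  pop 5: indeg[3]->1 | ready=[6] | order so far=[0, 5]
  pop 6: indeg[1]->0; indeg[2]->0; indeg[4]->3 | ready=[1, 2] | order so far=[0, 5, 6]
  pop 1: indeg[4]->2 | ready=[2] | order so far=[0, 5, 6, 1]
  pop 2: indeg[3]->0; indeg[4]->1 | ready=[3] | order so far=[0, 5, 6, 1, 2]
  pop 3: indeg[4]->0 | ready=[4] | order so far=[0, 5, 6, 1, 2, 3]
  pop 4: no out-edges | ready=[] | order so far=[0, 5, 6, 1, 2, 3, 4]
New canonical toposort: [0, 5, 6, 1, 2, 3, 4]
Compare positions:
  Node 0: index 0 -> 0 (same)
  Node 1: index 5 -> 3 (moved)
  Node 2: index 1 -> 4 (moved)
  Node 3: index 3 -> 5 (moved)
  Node 4: index 6 -> 6 (same)
  Node 5: index 2 -> 1 (moved)
  Node 6: index 4 -> 2 (moved)
Nodes that changed position: 1 2 3 5 6

Answer: 1 2 3 5 6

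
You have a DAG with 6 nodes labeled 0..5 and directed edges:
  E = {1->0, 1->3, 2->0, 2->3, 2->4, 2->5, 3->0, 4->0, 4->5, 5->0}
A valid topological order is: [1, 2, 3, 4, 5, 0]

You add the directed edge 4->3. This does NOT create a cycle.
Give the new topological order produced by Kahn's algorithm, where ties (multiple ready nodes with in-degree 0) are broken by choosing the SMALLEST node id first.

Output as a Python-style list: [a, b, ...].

Answer: [1, 2, 4, 3, 5, 0]

Derivation:
Old toposort: [1, 2, 3, 4, 5, 0]
Added edge: 4->3
Position of 4 (3) > position of 3 (2). Must reorder: 4 must now come before 3.
Run Kahn's algorithm (break ties by smallest node id):
  initial in-degrees: [5, 0, 0, 3, 1, 2]
  ready (indeg=0): [1, 2]
  pop 1: indeg[0]->4; indeg[3]->2 | ready=[2] | order so far=[1]
  pop 2: indeg[0]->3; indeg[3]->1; indeg[4]->0; indeg[5]->1 | ready=[4] | order so far=[1, 2]
  pop 4: indeg[0]->2; indeg[3]->0; indeg[5]->0 | ready=[3, 5] | order so far=[1, 2, 4]
  pop 3: indeg[0]->1 | ready=[5] | order so far=[1, 2, 4, 3]
  pop 5: indeg[0]->0 | ready=[0] | order so far=[1, 2, 4, 3, 5]
  pop 0: no out-edges | ready=[] | order so far=[1, 2, 4, 3, 5, 0]
  Result: [1, 2, 4, 3, 5, 0]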